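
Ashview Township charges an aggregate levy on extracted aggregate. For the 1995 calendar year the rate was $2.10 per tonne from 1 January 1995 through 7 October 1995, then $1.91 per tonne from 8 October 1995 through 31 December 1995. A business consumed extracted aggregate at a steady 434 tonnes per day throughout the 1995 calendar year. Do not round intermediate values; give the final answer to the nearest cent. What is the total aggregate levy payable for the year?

$325,651.90

1 January – 7 October 1995: 280 days × 434 tonnes/day = 121,520 tonnes at $2.10/tonne → $255,192.00
8 October – 31 December 1995: 85 days × 434 tonnes/day = 36,890 tonnes at $1.91/tonne → $70,459.90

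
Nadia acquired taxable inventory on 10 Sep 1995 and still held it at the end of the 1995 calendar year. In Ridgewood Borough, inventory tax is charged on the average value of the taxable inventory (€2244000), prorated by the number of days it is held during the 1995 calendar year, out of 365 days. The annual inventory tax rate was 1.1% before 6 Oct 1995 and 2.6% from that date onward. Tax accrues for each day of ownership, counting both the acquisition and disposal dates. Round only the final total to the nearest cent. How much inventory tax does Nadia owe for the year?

€15664.96

10 Sep – 5 Oct 1995: 26 days at 1.1% → €2244000 × 1.1% × 26/365 = €1758.3123
6 Oct – 31 Dec 1995: 87 days at 2.6% → €2244000 × 2.6% × 87/365 = €13906.6521
Total = €15664.9644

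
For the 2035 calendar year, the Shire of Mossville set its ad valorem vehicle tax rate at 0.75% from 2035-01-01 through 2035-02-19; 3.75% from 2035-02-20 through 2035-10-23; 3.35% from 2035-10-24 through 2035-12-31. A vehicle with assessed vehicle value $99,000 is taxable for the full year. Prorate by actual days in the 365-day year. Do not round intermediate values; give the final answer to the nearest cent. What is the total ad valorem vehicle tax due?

2035-01-01 to 2035-02-19: 50 days at 0.75% → $99,000 × 0.75% × 50/365 = $101.7123
2035-02-20 to 2035-10-23: 246 days at 3.75% → $99,000 × 3.75% × 246/365 = $2,502.1233
2035-10-24 to 2035-12-31: 69 days at 3.35% → $99,000 × 3.35% × 69/365 = $626.9548
Total = $3,230.7904

$3,230.79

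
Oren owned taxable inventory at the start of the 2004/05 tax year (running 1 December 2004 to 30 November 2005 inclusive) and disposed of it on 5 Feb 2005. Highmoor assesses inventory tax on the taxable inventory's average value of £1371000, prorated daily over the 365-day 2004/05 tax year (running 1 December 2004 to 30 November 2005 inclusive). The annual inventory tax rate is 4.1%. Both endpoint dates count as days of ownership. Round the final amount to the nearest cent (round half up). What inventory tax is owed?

£10318.18

Days held (1 Dec 2004 – 5 Feb 2005): 67 out of 365
Tax = £1371000 × 4.1% × 67/365 = £10318.1836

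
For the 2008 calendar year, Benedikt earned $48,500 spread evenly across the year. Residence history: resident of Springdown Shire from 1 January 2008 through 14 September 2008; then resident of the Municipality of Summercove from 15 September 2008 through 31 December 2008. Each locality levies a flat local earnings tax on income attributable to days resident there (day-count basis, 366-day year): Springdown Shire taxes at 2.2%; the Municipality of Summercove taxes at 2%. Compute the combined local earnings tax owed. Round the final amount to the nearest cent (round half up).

$1,038.38

Springdown Shire, 1 January – 14 September 2008: 258 days → $48,500 × 2.2% × 258/366 = $752.1475
The Municipality of Summercove, 15 September – 31 December 2008: 108 days → $48,500 × 2% × 108/366 = $286.2295
Total = $1,038.3770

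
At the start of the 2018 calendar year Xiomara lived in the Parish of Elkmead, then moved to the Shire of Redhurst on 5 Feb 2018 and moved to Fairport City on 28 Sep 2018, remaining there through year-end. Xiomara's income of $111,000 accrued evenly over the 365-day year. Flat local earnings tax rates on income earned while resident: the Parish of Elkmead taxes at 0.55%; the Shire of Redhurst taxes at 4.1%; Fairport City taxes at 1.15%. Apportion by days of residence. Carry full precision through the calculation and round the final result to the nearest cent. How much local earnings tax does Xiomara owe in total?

$3,320.88

The Parish of Elkmead, 1 Jan – 4 Feb 2018: 35 days → $111,000 × 0.55% × 35/365 = $58.5411
The Shire of Redhurst, 5 Feb – 27 Sep 2018: 235 days → $111,000 × 4.1% × 235/365 = $2,930.0959
Fairport City, 28 Sep – 31 Dec 2018: 95 days → $111,000 × 1.15% × 95/365 = $332.2397
Total = $3,320.8767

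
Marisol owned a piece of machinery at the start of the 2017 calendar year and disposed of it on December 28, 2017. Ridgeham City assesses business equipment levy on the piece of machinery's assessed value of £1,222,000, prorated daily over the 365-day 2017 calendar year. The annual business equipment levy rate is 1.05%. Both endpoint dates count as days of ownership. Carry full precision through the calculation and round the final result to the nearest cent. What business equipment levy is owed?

Days held (January 1 – December 28, 2017): 362 out of 365
Tax = £1,222,000 × 1.05% × 362/365 = £12,725.5397

£12,725.54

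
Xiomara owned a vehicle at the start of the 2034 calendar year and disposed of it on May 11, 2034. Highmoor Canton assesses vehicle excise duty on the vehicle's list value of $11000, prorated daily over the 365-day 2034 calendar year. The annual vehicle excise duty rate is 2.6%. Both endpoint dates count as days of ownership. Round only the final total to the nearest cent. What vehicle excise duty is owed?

Days held (January 1 – May 11, 2034): 131 out of 365
Tax = $11000 × 2.6% × 131/365 = $102.6466

$102.65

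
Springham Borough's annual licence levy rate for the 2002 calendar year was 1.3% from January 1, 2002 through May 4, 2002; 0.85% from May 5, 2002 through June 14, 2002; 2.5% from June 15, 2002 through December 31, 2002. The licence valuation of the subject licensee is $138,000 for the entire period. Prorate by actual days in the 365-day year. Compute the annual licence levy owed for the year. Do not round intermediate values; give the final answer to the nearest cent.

January 1 – May 4, 2002: 124 days at 1.3% → $138,000 × 1.3% × 124/365 = $609.4685
May 5 – June 14, 2002: 41 days at 0.85% → $138,000 × 0.85% × 41/365 = $131.7616
June 15 – December 31, 2002: 200 days at 2.5% → $138,000 × 2.5% × 200/365 = $1,890.4110
Total = $2,631.6411

$2,631.64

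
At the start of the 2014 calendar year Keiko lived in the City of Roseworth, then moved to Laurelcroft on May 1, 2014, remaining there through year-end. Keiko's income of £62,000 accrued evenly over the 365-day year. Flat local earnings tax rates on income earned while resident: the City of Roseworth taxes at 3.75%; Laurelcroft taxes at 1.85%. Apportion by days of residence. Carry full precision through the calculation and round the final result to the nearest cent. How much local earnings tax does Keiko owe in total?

The City of Roseworth, January 1 – April 30, 2014: 120 days → £62,000 × 3.75% × 120/365 = £764.3836
Laurelcroft, May 1 – December 31, 2014: 245 days → £62,000 × 1.85% × 245/365 = £769.9041
Total = £1,534.2877

£1,534.29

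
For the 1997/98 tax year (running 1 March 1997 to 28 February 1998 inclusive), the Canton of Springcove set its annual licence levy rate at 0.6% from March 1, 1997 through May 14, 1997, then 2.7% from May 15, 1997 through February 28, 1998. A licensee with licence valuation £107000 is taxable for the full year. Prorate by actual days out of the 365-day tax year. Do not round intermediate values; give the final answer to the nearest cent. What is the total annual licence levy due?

March 1 – May 14, 1997: 75 days at 0.6% → £107000 × 0.6% × 75/365 = £131.9178
May 15, 1997 – February 28, 1998: 290 days at 2.7% → £107000 × 2.7% × 290/365 = £2295.3699
Total = £2427.2877

£2427.29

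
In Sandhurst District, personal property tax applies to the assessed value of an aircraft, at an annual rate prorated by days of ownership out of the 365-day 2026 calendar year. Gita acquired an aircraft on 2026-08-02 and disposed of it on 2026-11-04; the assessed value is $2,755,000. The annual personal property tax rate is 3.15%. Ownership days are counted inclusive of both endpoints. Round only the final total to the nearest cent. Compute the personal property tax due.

Days held (2026-08-02 to 2026-11-04): 95 out of 365
Tax = $2,755,000 × 3.15% × 95/365 = $22,587.2260

$22,587.23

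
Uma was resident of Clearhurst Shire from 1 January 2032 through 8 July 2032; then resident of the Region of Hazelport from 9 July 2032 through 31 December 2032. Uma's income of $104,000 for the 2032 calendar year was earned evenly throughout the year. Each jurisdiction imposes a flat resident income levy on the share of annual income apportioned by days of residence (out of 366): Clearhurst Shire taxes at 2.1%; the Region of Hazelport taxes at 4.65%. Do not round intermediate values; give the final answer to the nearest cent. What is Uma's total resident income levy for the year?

Clearhurst Shire, 1 January – 8 July 2032: 190 days → $104,000 × 2.1% × 190/366 = $1,133.7705
The Region of Hazelport, 9 July – 31 December 2032: 176 days → $104,000 × 4.65% × 176/366 = $2,325.5082
Total = $3,459.2787

$3,459.28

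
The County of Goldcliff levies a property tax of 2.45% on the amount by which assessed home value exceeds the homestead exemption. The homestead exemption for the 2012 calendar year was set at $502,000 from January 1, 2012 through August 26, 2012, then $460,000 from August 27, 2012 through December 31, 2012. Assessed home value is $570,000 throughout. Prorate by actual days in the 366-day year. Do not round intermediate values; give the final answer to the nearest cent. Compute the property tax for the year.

$2,023.06

January 1 – August 26, 2012: 239 days, exemption $502,000 → ($570,000 − $502,000) × 2.45% × 239/366 = $1,087.9071
August 27 – December 31, 2012: 127 days, exemption $460,000 → ($570,000 − $460,000) × 2.45% × 127/366 = $935.1503
Total = $2,023.0574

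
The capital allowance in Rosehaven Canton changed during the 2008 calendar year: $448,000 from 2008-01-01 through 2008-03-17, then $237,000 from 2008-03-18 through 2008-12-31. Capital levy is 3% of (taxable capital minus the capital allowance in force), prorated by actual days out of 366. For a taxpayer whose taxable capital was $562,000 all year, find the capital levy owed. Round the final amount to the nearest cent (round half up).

$8,418.28

2008-01-01 to 2008-03-17: 77 days, exemption $448,000 → ($562,000 − $448,000) × 3% × 77/366 = $719.5082
2008-03-18 to 2008-12-31: 289 days, exemption $237,000 → ($562,000 − $237,000) × 3% × 289/366 = $7,698.7705
Total = $8,418.2787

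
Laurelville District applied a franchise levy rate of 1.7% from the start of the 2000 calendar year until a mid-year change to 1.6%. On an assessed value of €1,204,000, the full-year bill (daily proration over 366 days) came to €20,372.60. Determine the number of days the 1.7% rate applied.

Let d = days at the first rate; then 366 − d days at the second rate.
€1,204,000 × [1.7%·d + 1.6%·(366−d)] / 366 = €20,372.60
Solving gives d = 337, so the new rate took effect on December 3, 2000.

337 days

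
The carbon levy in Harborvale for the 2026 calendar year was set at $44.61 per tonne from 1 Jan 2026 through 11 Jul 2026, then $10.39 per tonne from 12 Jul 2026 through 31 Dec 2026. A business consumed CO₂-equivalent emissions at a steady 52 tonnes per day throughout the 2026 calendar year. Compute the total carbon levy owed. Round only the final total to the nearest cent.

$538,854.68

1 Jan – 11 Jul 2026: 192 days × 52 tonnes/day = 9,984 tonnes at $44.61/tonne → $445,386.24
12 Jul – 31 Dec 2026: 173 days × 52 tonnes/day = 8,996 tonnes at $10.39/tonne → $93,468.44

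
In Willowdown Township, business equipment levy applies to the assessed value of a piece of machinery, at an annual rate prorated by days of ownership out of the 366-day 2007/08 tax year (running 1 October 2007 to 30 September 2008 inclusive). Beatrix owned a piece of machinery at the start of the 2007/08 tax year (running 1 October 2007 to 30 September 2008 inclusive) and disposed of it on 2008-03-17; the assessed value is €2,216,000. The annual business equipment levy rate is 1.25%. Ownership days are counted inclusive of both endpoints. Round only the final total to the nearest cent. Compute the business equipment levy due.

Days held (2007-10-01 to 2008-03-17): 169 out of 366
Tax = €2,216,000 × 1.25% × 169/366 = €12,790.4372

€12,790.44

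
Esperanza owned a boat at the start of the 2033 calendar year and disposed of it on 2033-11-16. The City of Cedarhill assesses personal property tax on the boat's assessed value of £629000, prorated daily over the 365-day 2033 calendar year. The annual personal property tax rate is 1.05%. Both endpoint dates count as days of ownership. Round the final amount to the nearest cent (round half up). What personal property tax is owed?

£5790.25

Days held (2033-01-01 to 2033-11-16): 320 out of 365
Tax = £629000 × 1.05% × 320/365 = £5790.2466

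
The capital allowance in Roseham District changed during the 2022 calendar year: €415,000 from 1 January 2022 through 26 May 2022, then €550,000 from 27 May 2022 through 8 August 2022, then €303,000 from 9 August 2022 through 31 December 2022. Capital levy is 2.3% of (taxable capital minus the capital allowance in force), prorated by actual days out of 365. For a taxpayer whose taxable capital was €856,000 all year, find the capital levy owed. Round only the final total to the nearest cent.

€10,536.84

1 January – 26 May 2022: 146 days, exemption €415,000 → (€856,000 − €415,000) × 2.3% × 146/365 = €4,057.2000
27 May – 8 August 2022: 74 days, exemption €550,000 → (€856,000 − €550,000) × 2.3% × 74/365 = €1,426.8822
9 August – 31 December 2022: 145 days, exemption €303,000 → (€856,000 − €303,000) × 2.3% × 145/365 = €5,052.7534
Total = €10,536.8356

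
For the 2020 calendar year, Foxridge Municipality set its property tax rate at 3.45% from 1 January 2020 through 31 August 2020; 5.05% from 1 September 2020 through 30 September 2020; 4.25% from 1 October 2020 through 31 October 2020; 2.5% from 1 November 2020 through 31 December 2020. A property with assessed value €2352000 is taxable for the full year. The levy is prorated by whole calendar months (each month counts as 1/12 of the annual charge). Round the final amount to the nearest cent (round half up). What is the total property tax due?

€82124.00

1 January – 31 August 2020: 8 months at 3.45% → €2352000 × 3.45% × 8/12 = €54096.0000
1 September – 30 September 2020: 1 month at 5.05% → €2352000 × 5.05% × 1/12 = €9898.0000
1 October – 31 October 2020: 1 month at 4.25% → €2352000 × 4.25% × 1/12 = €8330.0000
1 November – 31 December 2020: 2 months at 2.5% → €2352000 × 2.5% × 2/12 = €9800.0000
Total = €82124.0000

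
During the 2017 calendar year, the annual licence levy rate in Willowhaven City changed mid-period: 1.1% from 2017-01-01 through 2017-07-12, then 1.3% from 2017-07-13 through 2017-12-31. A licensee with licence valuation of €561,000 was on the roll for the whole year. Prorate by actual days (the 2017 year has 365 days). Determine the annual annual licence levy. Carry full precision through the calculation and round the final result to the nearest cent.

€6,699.72

2017-01-01 to 2017-07-12: 193 days at 1.1% → €561,000 × 1.1% × 193/365 = €3,263.0219
2017-07-13 to 2017-12-31: 172 days at 1.3% → €561,000 × 1.3% × 172/365 = €3,436.7014
Total = €6,699.7233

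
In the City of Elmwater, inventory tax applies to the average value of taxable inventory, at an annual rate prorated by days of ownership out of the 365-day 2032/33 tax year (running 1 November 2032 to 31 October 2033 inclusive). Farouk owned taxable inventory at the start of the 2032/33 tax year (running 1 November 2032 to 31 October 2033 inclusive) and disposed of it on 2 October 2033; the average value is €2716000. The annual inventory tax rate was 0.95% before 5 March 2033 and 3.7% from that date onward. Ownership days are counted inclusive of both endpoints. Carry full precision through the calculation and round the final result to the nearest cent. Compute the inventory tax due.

1 November 2032 – 4 March 2033: 124 days at 0.95% → €2716000 × 0.95% × 124/365 = €8765.6110
5 March – 2 October 2033: 212 days at 3.7% → €2716000 × 3.7% × 212/365 = €58367.9562
Total = €67133.5671

€67133.57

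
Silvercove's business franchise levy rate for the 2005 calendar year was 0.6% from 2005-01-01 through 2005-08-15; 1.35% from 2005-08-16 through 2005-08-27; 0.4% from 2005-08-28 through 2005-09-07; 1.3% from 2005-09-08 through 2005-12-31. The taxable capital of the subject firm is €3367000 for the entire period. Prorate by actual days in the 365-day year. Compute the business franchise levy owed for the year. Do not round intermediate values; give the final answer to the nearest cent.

2005-01-01 to 2005-08-15: 227 days at 0.6% → €3367000 × 0.6% × 227/365 = €12563.9836
2005-08-16 to 2005-08-27: 12 days at 1.35% → €3367000 × 1.35% × 12/365 = €1494.3945
2005-08-28 to 2005-09-07: 11 days at 0.4% → €3367000 × 0.4% × 11/365 = €405.8849
2005-09-08 to 2005-12-31: 115 days at 1.3% → €3367000 × 1.3% × 115/365 = €13790.8630
Total = €28255.1260

€28255.13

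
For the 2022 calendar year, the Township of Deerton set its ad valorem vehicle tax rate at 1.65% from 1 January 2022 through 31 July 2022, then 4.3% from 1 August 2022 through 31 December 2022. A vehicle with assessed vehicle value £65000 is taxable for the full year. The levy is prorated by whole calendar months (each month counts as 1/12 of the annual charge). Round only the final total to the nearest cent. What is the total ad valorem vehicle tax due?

£1790.21

1 January – 31 July 2022: 7 months at 1.65% → £65000 × 1.65% × 7/12 = £625.6250
1 August – 31 December 2022: 5 months at 4.3% → £65000 × 4.3% × 5/12 = £1164.5833
Total = £1790.2083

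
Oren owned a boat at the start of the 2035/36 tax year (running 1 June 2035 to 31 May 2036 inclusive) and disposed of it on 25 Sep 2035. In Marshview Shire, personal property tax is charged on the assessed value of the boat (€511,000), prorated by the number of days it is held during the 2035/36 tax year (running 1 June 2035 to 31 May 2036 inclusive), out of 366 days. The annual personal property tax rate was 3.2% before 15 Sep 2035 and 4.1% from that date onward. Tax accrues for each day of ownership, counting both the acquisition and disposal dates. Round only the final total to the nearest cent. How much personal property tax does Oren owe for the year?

€5,365.50

1 Jun – 14 Sep 2035: 106 days at 3.2% → €511,000 × 3.2% × 106/366 = €4,735.8251
15 Sep – 25 Sep 2035: 11 days at 4.1% → €511,000 × 4.1% × 11/366 = €629.6749
Total = €5,365.5000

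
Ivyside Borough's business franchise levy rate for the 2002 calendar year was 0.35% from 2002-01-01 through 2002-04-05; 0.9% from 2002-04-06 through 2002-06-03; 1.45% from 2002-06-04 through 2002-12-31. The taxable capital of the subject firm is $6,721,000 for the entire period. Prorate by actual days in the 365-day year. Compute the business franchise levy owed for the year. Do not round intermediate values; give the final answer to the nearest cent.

$72,236.94

2002-01-01 to 2002-04-05: 95 days at 0.35% → $6,721,000 × 0.35% × 95/365 = $6,122.5548
2002-04-06 to 2002-06-03: 59 days at 0.9% → $6,721,000 × 0.9% × 59/365 = $9,777.6740
2002-06-04 to 2002-12-31: 211 days at 1.45% → $6,721,000 × 1.45% × 211/365 = $56,336.7110
Total = $72,236.9397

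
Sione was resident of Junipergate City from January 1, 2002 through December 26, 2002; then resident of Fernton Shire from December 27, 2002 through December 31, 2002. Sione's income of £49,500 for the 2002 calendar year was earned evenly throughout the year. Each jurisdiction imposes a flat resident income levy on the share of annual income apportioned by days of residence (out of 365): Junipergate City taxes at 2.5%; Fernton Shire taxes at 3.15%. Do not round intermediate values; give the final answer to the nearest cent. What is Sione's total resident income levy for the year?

£1,241.91

Junipergate City, January 1 – December 26, 2002: 360 days → £49,500 × 2.5% × 360/365 = £1,220.5479
Fernton Shire, December 27 – December 31, 2002: 5 days → £49,500 × 3.15% × 5/365 = £21.3596
Total = £1,241.9075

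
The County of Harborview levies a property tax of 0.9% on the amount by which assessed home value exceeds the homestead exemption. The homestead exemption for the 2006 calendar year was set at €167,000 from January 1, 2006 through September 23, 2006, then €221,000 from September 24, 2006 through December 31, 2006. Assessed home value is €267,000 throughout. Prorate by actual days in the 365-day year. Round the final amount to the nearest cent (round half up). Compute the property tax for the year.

January 1 – September 23, 2006: 266 days, exemption €167,000 → (€267,000 − €167,000) × 0.9% × 266/365 = €655.8904
September 24 – December 31, 2006: 99 days, exemption €221,000 → (€267,000 − €221,000) × 0.9% × 99/365 = €112.2904
Total = €768.1808

€768.18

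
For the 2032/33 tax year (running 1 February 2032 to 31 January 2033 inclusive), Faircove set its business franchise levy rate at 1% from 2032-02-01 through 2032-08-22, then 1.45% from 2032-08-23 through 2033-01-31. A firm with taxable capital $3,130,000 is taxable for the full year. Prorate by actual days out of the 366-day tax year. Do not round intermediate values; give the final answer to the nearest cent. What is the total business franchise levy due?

2032-02-01 to 2032-08-22: 204 days at 1% → $3,130,000 × 1% × 204/366 = $17,445.9016
2032-08-23 to 2033-01-31: 162 days at 1.45% → $3,130,000 × 1.45% × 162/366 = $20,088.4426
Total = $37,534.3443

$37,534.34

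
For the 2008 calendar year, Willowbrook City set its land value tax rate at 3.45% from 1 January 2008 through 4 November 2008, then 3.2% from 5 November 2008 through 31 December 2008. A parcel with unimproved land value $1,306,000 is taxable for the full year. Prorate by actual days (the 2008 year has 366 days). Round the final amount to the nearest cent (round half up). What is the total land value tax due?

$44,548.52

1 January – 4 November 2008: 309 days at 3.45% → $1,306,000 × 3.45% × 309/366 = $38,039.9262
5 November – 31 December 2008: 57 days at 3.2% → $1,306,000 × 3.2% × 57/366 = $6,508.5902
Total = $44,548.5164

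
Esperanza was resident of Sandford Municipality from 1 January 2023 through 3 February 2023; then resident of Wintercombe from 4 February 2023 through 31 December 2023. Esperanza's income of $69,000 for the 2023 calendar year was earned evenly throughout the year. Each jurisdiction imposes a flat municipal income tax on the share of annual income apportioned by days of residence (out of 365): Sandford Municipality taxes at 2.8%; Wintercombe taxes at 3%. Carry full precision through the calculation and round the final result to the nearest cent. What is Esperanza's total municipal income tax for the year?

Sandford Municipality, 1 January – 3 February 2023: 34 days → $69,000 × 2.8% × 34/365 = $179.9671
Wintercombe, 4 February – 31 December 2023: 331 days → $69,000 × 3% × 331/365 = $1,877.1781
Total = $2,057.1452

$2,057.15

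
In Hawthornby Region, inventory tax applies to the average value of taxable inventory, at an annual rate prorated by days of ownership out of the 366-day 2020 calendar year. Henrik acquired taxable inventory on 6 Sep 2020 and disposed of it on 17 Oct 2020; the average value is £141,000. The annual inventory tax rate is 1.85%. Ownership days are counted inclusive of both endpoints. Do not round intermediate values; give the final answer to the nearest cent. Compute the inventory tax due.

Days held (6 Sep – 17 Oct 2020): 42 out of 366
Tax = £141,000 × 1.85% × 42/366 = £299.3361

£299.34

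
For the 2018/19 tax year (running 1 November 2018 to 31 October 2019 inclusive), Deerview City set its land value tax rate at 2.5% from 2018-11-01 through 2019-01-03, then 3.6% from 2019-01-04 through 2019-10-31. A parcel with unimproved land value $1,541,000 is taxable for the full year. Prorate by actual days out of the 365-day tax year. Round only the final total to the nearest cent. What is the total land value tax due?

$52,503.77

2018-11-01 to 2019-01-03: 64 days at 2.5% → $1,541,000 × 2.5% × 64/365 = $6,755.0685
2019-01-04 to 2019-10-31: 301 days at 3.6% → $1,541,000 × 3.6% × 301/365 = $45,748.7014
Total = $52,503.7699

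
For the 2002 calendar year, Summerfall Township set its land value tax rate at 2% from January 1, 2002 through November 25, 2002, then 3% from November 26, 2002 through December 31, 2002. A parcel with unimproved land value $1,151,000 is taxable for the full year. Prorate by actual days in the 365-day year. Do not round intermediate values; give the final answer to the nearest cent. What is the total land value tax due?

January 1 – November 25, 2002: 329 days at 2% → $1,151,000 × 2% × 329/365 = $20,749.5342
November 26 – December 31, 2002: 36 days at 3% → $1,151,000 × 3% × 36/365 = $3,405.6986
Total = $24,155.2329

$24,155.23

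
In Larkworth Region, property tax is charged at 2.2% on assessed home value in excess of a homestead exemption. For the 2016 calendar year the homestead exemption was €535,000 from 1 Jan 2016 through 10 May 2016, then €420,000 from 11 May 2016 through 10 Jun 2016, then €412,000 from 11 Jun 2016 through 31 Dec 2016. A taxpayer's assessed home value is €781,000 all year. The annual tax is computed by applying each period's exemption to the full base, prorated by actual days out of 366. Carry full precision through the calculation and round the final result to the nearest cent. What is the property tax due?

1 Jan – 10 May 2016: 131 days, exemption €535,000 → (€781,000 − €535,000) × 2.2% × 131/366 = €1,937.0820
11 May – 10 Jun 2016: 31 days, exemption €420,000 → (€781,000 − €420,000) × 2.2% × 31/366 = €672.6831
11 Jun – 31 Dec 2016: 204 days, exemption €412,000 → (€781,000 − €412,000) × 2.2% × 204/366 = €4,524.7869
Total = €7,134.5519

€7,134.55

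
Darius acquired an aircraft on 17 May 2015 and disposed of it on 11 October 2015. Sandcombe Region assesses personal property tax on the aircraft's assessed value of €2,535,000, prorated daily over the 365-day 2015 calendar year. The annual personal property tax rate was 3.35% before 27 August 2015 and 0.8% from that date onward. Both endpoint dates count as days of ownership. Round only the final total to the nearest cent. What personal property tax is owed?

€26,287.60

17 May – 26 August 2015: 102 days at 3.35% → €2,535,000 × 3.35% × 102/365 = €23,731.7671
27 August – 11 October 2015: 46 days at 0.8% → €2,535,000 × 0.8% × 46/365 = €2,555.8356
Total = €26,287.6027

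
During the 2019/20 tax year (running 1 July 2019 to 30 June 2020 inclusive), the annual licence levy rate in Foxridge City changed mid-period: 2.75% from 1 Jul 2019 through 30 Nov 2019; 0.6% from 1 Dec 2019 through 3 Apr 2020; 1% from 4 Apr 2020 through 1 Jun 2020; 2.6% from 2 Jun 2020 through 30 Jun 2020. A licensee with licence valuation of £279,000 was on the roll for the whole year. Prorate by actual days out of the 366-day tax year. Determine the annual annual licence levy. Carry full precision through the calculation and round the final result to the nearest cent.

1 Jul – 30 Nov 2019: 153 days at 2.75% → £279,000 × 2.75% × 153/366 = £3,207.3566
1 Dec 2019 – 3 Apr 2020: 125 days at 0.6% → £279,000 × 0.6% × 125/366 = £571.7213
4 Apr – 1 Jun 2020: 59 days at 1% → £279,000 × 1% × 59/366 = £449.7541
2 Jun – 30 Jun 2020: 29 days at 2.6% → £279,000 × 2.6% × 29/366 = £574.7705
Total = £4,803.6025

£4,803.60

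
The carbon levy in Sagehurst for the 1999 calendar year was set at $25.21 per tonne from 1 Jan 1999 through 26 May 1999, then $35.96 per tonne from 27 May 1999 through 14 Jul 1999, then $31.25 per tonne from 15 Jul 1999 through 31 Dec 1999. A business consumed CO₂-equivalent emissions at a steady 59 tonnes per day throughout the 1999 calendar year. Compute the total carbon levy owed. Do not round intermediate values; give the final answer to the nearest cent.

1 Jan – 26 May 1999: 146 days × 59 tonnes/day = 8,614 tonnes at $25.21/tonne → $217,158.94
27 May – 14 Jul 1999: 49 days × 59 tonnes/day = 2,891 tonnes at $35.96/tonne → $103,960.36
15 Jul – 31 Dec 1999: 170 days × 59 tonnes/day = 10,030 tonnes at $31.25/tonne → $313,437.50

$634,556.80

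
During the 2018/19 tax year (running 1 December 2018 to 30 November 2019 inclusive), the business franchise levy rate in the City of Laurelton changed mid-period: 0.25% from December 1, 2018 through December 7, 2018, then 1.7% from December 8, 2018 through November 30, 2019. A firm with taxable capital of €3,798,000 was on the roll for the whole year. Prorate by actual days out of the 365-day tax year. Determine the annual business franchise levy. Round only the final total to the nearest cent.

December 1 – December 7, 2018: 7 days at 0.25% → €3,798,000 × 0.25% × 7/365 = €182.0959
December 8, 2018 – November 30, 2019: 358 days at 1.7% → €3,798,000 × 1.7% × 358/365 = €63,327.7479
Total = €63,509.8438

€63,509.84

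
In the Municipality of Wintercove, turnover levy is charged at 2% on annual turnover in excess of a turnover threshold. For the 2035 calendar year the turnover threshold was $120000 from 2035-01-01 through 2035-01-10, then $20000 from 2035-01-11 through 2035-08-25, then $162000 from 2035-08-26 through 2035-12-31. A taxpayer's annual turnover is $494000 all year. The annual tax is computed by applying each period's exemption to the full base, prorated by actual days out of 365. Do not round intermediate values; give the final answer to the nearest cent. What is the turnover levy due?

2035-01-01 to 2035-01-10: 10 days, exemption $120000 → ($494000 − $120000) × 2% × 10/365 = $204.9315
2035-01-11 to 2035-08-25: 227 days, exemption $20000 → ($494000 − $20000) × 2% × 227/365 = $5895.7808
2035-08-26 to 2035-12-31: 128 days, exemption $162000 → ($494000 − $162000) × 2% × 128/365 = $2328.5479
Total = $8429.2603

$8429.26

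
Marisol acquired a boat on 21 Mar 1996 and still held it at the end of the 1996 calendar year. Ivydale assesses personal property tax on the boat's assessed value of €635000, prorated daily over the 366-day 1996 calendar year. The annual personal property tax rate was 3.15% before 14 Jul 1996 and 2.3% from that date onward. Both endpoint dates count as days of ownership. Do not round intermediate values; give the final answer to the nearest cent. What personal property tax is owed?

21 Mar – 13 Jul 1996: 115 days at 3.15% → €635000 × 3.15% × 115/366 = €6284.9385
14 Jul – 31 Dec 1996: 171 days at 2.3% → €635000 × 2.3% × 171/366 = €6823.6475
Total = €13108.5861

€13108.59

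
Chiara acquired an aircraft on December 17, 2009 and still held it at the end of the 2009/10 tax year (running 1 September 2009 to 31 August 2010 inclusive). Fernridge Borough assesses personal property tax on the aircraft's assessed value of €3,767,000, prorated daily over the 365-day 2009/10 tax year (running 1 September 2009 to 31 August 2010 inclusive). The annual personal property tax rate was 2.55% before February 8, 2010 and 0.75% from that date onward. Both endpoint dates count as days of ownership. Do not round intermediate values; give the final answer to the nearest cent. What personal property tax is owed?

€29,816.06

December 17, 2009 – February 7, 2010: 53 days at 2.55% → €3,767,000 × 2.55% × 53/365 = €13,948.2205
February 8 – August 31, 2010: 205 days at 0.75% → €3,767,000 × 0.75% × 205/365 = €15,867.8425
Total = €29,816.0630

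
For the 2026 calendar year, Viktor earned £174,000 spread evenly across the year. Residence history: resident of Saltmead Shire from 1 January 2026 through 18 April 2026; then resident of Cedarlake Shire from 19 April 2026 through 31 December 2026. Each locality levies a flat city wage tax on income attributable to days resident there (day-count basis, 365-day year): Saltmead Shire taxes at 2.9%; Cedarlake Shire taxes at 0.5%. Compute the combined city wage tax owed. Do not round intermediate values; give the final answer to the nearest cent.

£2,105.64

Saltmead Shire, 1 January – 18 April 2026: 108 days → £174,000 × 2.9% × 108/365 = £1,493.0630
Cedarlake Shire, 19 April – 31 December 2026: 257 days → £174,000 × 0.5% × 257/365 = £612.5753
Total = £2,105.6384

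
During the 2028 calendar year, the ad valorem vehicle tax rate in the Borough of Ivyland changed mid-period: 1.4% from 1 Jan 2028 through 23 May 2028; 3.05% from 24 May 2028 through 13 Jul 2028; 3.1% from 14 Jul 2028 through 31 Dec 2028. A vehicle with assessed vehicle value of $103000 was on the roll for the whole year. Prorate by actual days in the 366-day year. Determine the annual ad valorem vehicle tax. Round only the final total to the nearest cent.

$2496.91

1 Jan – 23 May 2028: 144 days at 1.4% → $103000 × 1.4% × 144/366 = $567.3443
24 May – 13 Jul 2028: 51 days at 3.05% → $103000 × 3.05% × 51/366 = $437.7500
14 Jul – 31 Dec 2028: 171 days at 3.1% → $103000 × 3.1% × 171/366 = $1491.8115
Total = $2496.9057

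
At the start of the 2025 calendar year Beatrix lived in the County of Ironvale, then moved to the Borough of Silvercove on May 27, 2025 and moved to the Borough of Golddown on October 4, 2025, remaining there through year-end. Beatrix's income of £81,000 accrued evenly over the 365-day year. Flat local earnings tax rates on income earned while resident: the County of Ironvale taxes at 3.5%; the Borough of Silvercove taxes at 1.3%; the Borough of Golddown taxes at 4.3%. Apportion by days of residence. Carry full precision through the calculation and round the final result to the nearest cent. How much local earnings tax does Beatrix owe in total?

£2,358.32

The County of Ironvale, January 1 – May 26, 2025: 146 days → £81,000 × 3.5% × 146/365 = £1,134.0000
The Borough of Silvercove, May 27 – October 3, 2025: 130 days → £81,000 × 1.3% × 130/365 = £375.0411
The Borough of Golddown, October 4 – December 31, 2025: 89 days → £81,000 × 4.3% × 89/365 = £849.2795
Total = £2,358.3205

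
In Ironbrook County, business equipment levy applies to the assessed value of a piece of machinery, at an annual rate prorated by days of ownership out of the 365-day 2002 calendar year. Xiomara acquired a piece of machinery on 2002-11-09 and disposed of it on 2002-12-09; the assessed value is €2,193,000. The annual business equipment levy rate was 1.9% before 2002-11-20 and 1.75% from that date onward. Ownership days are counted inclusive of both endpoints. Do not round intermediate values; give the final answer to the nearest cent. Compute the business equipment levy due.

€3,358.59

2002-11-09 to 2002-11-19: 11 days at 1.9% → €2,193,000 × 1.9% × 11/365 = €1,255.7178
2002-11-20 to 2002-12-09: 20 days at 1.75% → €2,193,000 × 1.75% × 20/365 = €2,102.8767
Total = €3,358.5945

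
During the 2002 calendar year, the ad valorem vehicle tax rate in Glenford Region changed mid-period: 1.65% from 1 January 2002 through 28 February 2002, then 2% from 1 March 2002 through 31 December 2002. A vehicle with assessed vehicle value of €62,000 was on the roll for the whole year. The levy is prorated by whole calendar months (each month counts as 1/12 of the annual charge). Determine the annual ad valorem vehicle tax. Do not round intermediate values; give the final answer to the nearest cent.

€1,203.83

1 January – 28 February 2002: 2 months at 1.65% → €62,000 × 1.65% × 2/12 = €170.5000
1 March – 31 December 2002: 10 months at 2% → €62,000 × 2% × 10/12 = €1,033.3333
Total = €1,203.8333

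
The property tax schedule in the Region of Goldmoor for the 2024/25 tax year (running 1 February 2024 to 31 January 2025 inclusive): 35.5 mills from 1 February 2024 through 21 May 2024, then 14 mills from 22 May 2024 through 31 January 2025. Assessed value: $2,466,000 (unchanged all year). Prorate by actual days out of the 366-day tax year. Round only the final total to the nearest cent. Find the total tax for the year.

1 February – 21 May 2024: 111 days at 35.5 mills → $2,466,000 × 3.55% × 111/366 = $26,549.9262
22 May 2024 – 31 January 2025: 255 days at 14 mills → $2,466,000 × 1.4% × 255/366 = $24,053.6066
Total = $50,603.5328

$50,603.53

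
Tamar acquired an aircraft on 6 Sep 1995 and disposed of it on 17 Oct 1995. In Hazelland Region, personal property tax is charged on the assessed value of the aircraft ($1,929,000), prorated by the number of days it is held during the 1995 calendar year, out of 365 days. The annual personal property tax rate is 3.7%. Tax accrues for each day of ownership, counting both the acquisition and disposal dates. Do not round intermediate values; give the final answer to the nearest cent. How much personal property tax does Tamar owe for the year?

Days held (6 Sep – 17 Oct 1995): 42 out of 365
Tax = $1,929,000 × 3.7% × 42/365 = $8,212.7836

$8,212.78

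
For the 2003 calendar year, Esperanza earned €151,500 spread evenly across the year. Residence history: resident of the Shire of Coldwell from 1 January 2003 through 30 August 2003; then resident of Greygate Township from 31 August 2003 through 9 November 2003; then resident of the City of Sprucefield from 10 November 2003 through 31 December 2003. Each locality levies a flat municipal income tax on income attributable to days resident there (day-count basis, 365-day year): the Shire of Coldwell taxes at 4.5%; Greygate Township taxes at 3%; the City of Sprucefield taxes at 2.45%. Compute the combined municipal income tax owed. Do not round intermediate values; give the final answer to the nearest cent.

The Shire of Coldwell, 1 January – 30 August 2003: 242 days → €151,500 × 4.5% × 242/365 = €4,520.0959
Greygate Township, 31 August – 9 November 2003: 71 days → €151,500 × 3% × 71/365 = €884.0959
The City of Sprucefield, 10 November – 31 December 2003: 52 days → €151,500 × 2.45% × 52/365 = €528.7973
Total = €5,932.9890

€5,932.99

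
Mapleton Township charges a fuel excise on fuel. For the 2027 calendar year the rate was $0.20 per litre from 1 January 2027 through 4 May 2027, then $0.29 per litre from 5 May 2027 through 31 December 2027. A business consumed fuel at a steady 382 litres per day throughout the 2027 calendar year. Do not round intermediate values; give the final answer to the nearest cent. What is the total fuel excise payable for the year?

1 January – 4 May 2027: 124 days × 382 litres/day = 47,368 litres at $0.20/litre → $9473.60
5 May – 31 December 2027: 241 days × 382 litres/day = 92,062 litres at $0.29/litre → $26697.98

$36171.58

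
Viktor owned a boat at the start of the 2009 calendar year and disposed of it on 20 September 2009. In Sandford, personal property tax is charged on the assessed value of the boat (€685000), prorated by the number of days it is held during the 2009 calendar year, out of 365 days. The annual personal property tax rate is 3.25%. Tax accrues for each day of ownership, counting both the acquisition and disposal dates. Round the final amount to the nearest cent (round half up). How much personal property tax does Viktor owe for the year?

Days held (1 January – 20 September 2009): 263 out of 365
Tax = €685000 × 3.25% × 263/365 = €16041.1986

€16041.20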